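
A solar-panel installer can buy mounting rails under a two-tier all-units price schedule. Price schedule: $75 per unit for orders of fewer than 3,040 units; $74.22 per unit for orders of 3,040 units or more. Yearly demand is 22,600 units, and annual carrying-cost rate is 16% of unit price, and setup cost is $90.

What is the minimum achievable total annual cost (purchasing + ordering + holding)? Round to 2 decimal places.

H₁ = 16%×$75 = $12.0000;  H₂ = 16%×$74.22 = $11.8752
EOQ₁ = √(2×22,600×90/12.0000) = 582.24  (< 3,040, feasible at tier 1)
EOQ₂ = √(2×22,600×90/11.8752) = 585.29  (< 3,040 → use Q = 3,040 at tier-2 price)
TC(tier 1 (EOQ₁), Q≈582.2) = $1,701,986.84
TC(tier 2, Q≈3,040.0) = $1,696,091.38
Minimum at tier 2: $1,696,091.38

$1,696,091.38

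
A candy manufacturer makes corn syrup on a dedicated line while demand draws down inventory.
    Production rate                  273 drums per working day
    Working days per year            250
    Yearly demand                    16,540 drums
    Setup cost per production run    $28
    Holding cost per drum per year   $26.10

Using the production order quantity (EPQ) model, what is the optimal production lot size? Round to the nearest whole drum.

d = 16,540/250 = 66.1600 drums/day;  effective holding cost H(1 − d/p) = 26.1·(1 − 66.1600/273) = 19.77481
Q* = √(2DS / H_eff) = √(2·16,540·28 / 19.77481) ≈ 216.42

216 drums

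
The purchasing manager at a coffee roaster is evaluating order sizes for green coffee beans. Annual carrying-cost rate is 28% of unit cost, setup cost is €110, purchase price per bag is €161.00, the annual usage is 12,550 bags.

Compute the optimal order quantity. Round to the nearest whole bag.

Carrying cost H = €161 × 28% = €45.0800/bag/yr
2DS/H = 2·12,550·110/45.08 = 61,246.67
EOQ = √61,246.67 ≈ 247.48

247 bags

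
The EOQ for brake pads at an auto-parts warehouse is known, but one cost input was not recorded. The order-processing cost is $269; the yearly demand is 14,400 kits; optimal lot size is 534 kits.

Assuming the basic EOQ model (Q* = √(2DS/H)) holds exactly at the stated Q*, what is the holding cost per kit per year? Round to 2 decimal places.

EOQ relation: Q² = 2DS/H, so rearrange for the unknown.
H = 2DS / Q² = 2 × 14,400 × 269 / 534² = 27.1683

$27.17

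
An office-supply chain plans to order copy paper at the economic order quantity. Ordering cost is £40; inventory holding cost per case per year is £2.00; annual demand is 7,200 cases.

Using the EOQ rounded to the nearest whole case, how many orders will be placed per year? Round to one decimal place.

Optimal lot size Q* = (2 × 7,200 × £40 / £2)^½ ≈ 536.66 → Q = 537
Orders per year = D/Q = 7,200 / 537 = 13.408

13.4 orders per year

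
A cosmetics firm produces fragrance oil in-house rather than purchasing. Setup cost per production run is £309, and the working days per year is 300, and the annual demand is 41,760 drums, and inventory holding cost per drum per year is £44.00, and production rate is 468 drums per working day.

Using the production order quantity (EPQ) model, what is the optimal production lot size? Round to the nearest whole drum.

Daily demand d = 41,760/300 = 139.200; p = 468; 1 − d/p = 0.70256
EPQ = √(2DS / (H(1 − d/p)))
    = √(2 × 41,760 × 309 / (44 × 0.70256)) ≈ 913.70

914 drums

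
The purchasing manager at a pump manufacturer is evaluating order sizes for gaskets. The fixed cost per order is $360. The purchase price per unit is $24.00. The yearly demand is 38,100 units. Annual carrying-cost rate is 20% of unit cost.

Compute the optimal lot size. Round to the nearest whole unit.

Holding cost per unit per year: H = 20% × $24 = $4.8000
Optimal lot size Q* = (2 × 38,100 × $360 / $4.8)^½ ≈ 2,390.61

2,391 units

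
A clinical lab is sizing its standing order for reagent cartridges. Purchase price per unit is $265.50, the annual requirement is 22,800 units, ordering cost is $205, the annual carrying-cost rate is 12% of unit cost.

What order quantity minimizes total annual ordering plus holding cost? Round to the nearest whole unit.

542 units

Carrying cost H = $265.5 × 12% = $31.8600/unit/yr
2DS/H = 2·22,800·205/31.86 = 293,408.66
EOQ = √293,408.66 ≈ 541.67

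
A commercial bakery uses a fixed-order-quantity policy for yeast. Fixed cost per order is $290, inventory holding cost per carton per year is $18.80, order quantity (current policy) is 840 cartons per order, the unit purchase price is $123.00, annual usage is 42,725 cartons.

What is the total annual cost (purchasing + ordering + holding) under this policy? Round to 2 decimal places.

Annual ordering cost = (D/Q)·S = (42,725/840) × 290 = $14,750.30
Annual holding cost  = (Q/2)·H = (840/2) × 18.8 = $7,896.00
Purchase cost = D·C = 42,725 × 123 = $5,255,175.00
Total = $14,750.30 + $7,896.00 + $5,255,175.00 = $5,277,821.30

$5,277,821.30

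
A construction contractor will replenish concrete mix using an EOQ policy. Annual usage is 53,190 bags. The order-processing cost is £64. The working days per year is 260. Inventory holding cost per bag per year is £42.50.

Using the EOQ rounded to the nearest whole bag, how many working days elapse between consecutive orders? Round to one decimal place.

2.0 days

2DS/H = 2·53,190·64/42.5 = 160,195.76
EOQ = √160,195.76 ≈ 400.24 → Q = 400 bags
Days between orders = 260 / (D/Q) = 260 / 132.975 ≈ 1.955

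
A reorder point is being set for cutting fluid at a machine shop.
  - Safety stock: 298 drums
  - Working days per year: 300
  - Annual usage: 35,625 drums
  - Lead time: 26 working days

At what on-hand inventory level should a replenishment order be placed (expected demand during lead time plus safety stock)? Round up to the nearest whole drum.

3,386 drums

Daily demand d = 35,625 / 300 = 118.750 drums/day
Demand during lead time = 118.750 × 26 = 3,087.50
Reorder point = 3,087.50 + 298 = 3,385.50 → round up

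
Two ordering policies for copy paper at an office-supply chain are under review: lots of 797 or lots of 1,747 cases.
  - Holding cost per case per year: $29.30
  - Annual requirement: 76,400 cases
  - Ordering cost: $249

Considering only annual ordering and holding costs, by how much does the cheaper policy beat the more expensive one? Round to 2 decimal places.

$937.79

For each Q, cost = (D/Q)·S + (Q/2)·H.
TC(797) = (76,400/797)×249 + (797/2)×29.3 = $35,545.06
TC(1,747) = (76,400/1,747)×249 + (1,747/2)×29.3 = $36,482.85
Cheaper: Q = 797.  Difference = $937.79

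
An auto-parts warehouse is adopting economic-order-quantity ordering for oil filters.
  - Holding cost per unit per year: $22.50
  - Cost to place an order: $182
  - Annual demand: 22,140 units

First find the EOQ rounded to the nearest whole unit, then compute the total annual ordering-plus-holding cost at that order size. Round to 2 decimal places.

$13,465.76

EOQ = √(2DS/H) = √(2 × 22,140 × 182 / 22.5)
    = √(358,176.00) ≈ 598.48 → Q = 598 units
Ordering: D/Q × S = 22,140/598 × $182 = $6,738.26
Holding:  Q/2 × H = 598/2 × $22.5 = $6,727.50
Total = $6,738.26 + $6,727.50 = $13,465.76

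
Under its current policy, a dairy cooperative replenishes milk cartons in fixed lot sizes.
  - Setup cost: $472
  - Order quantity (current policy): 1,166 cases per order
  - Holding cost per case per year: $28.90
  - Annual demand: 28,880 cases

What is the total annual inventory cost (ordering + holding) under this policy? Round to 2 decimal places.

$28,539.40

Annual ordering cost = (D/Q)·S = (28,880/1,166) × 472 = $11,690.70
Annual holding cost  = (Q/2)·H = (1,166/2) × 28.9 = $16,848.70
Total = $11,690.70 + $16,848.70 = $28,539.40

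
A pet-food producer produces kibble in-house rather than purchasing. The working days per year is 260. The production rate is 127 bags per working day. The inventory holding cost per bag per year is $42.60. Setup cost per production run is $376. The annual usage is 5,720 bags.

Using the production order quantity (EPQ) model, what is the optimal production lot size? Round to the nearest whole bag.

349 bags

Daily demand d = 5,720/260 = 22.000; p = 127; 1 − d/p = 0.82677
EPQ = √(2DS / (H(1 − d/p)))
    = √(2 × 5,720 × 376 / (42.6 × 0.82677)) ≈ 349.47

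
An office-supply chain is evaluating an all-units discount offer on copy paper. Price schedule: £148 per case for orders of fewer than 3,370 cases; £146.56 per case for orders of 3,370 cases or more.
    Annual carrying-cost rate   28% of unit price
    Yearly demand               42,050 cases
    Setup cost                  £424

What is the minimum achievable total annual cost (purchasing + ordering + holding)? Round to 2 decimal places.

H₁ = 28%×£148 = £41.4400;  H₂ = 28%×£146.56 = £41.0368
EOQ₁ = √(2×42,050×424/41.4400) = 927.62  (< 3,370, feasible at tier 1)
EOQ₂ = √(2×42,050×424/41.0368) = 932.17  (< 3,370 → use Q = 3,370 at tier-2 price)
TC(tier 1 (EOQ₁), Q≈927.6) = £6,261,840.66
TC(tier 2, Q≈3,370.0) = £6,237,285.57
Minimum at tier 2: £6,237,285.57

£6,237,285.57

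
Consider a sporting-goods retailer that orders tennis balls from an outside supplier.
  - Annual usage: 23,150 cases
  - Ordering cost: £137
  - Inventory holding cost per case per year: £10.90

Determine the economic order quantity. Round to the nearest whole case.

2DS/H = 2·23,150·137/10.9 = 581,935.78
EOQ = √581,935.78 ≈ 762.85

763 cases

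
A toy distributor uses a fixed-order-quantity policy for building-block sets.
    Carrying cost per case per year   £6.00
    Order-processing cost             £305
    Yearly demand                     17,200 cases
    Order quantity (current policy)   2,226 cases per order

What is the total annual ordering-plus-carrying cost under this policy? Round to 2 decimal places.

Ordering: D/Q × S = 17,200/2,226 × £305 = £2,356.69
Holding:  Q/2 × H = 2,226/2 × £6 = £6,678.00
Total = £2,356.69 + £6,678.00 = £9,034.69

£9,034.69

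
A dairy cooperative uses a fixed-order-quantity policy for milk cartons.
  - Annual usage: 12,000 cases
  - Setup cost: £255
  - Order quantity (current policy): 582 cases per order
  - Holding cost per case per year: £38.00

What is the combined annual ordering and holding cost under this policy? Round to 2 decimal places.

£16,315.73

Ordering: D/Q × S = 12,000/582 × £255 = £5,257.73
Holding:  Q/2 × H = 582/2 × £38 = £11,058.00
Total = £5,257.73 + £11,058.00 = £16,315.73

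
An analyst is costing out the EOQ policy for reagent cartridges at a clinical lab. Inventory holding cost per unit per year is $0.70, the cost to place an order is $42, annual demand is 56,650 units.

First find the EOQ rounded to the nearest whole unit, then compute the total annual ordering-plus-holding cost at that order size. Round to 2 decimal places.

EOQ = √(2DS/H) = √(2 × 56,650 × 42 / 0.7)
    = √(6,798,000.00) ≈ 2,607.30 → Q = 2,607 units
Annual ordering cost = (D/Q)·S = (56,650/2,607) × 42 = $912.66
Annual holding cost  = (Q/2)·H = (2,607/2) × 0.7 = $912.45
Total = $912.66 + $912.45 = $1,825.11

$1,825.11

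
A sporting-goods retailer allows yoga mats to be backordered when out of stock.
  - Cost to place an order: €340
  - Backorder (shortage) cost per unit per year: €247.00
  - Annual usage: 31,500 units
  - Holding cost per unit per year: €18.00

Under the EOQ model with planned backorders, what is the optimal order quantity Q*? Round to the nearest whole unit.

1,130 units

Q* = √(2DS/H) · √((H + b)/b)
   = √(2 × 31,500 × 340 / 18) · √((18 + 247) / 247)
   = 1,090.871 × 1.0358 ≈ 1,129.92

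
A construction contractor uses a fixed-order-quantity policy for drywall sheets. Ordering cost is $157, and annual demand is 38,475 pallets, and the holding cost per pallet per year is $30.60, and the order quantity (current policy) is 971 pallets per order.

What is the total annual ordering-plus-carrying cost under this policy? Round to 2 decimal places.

$21,077.28

Ordering: D/Q × S = 38,475/971 × $157 = $6,220.98
Holding:  Q/2 × H = 971/2 × $30.6 = $14,856.30
Total = $6,220.98 + $14,856.30 = $21,077.28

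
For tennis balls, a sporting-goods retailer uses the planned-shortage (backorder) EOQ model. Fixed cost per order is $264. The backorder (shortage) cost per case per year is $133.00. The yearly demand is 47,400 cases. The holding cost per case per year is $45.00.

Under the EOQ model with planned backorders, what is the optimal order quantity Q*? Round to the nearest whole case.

Basic EOQ = √(2·47,400·264/45) = 745.761
Backorder adjustment √((H+b)/b) = √((45+133)/133) = 1.1569
Q* = 745.761 × 1.1569 ≈ 862.75

863 cases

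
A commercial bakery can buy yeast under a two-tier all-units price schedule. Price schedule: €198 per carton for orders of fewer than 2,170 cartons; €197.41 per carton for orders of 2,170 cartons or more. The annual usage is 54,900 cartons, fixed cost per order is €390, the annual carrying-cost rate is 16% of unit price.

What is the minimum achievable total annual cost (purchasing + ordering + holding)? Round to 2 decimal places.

H₁ = 16%×€198 = €31.6800;  H₂ = 16%×€197.41 = €31.5856
EOQ₁ = √(2×54,900×390/31.6800) = 1,162.63  (< 2,170, feasible at tier 1)
EOQ₂ = √(2×54,900×390/31.5856) = 1,164.36  (< 2,170 → use Q = 2,170 at tier-2 price)
TC(tier 1 (EOQ₁), Q≈1,162.6) = €10,907,032.06
TC(tier 2, Q≈2,170.0) = €10,881,946.20
Minimum at tier 2: €10,881,946.20

€10,881,946.20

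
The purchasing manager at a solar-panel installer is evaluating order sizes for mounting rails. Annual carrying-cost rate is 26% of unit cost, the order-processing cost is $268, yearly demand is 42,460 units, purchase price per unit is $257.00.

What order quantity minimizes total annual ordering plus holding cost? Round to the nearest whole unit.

584 units

Carrying cost H = $257 × 26% = $66.8200/unit/yr
Optimal lot size Q* = (2 × 42,460 × $268 / $66.82)^½ ≈ 583.61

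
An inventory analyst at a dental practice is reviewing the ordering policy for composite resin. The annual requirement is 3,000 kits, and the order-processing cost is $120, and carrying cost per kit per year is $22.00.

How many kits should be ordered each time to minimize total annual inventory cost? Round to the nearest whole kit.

181 kits

EOQ = √(2DS/H) = √(2 × 3,000 × 120 / 22)
    = √(32,727.27) ≈ 180.91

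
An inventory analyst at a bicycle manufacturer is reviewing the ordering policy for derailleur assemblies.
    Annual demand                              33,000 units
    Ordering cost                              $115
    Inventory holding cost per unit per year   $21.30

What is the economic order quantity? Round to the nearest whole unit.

597 units

Optimal lot size Q* = (2 × 33,000 × $115 / $21.3)^½ ≈ 596.94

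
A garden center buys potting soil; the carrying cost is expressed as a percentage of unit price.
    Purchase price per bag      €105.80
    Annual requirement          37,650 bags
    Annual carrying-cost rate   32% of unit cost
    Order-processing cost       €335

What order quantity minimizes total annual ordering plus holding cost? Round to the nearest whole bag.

H = i·C = 0.32 × €105.8 = €33.8560 per bag-year
2DS/H = 2·37,650·335/33.856 = 745,082.11
EOQ = √745,082.11 ≈ 863.18

863 bags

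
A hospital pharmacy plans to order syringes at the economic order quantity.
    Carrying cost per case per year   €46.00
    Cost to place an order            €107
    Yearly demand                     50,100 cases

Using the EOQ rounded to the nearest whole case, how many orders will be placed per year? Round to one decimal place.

103.7 orders per year

Optimal lot size Q* = (2 × 50,100 × €107 / €46)^½ ≈ 482.78 → Q = 483
N = D/Q = 50,100/483 ≈ 103.727 orders/yr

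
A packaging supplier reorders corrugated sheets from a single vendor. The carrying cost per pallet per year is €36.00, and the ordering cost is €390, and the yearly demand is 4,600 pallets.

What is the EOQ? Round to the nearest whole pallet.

316 pallets

Optimal lot size Q* = (2 × 4,600 × €390 / €36)^½ ≈ 315.70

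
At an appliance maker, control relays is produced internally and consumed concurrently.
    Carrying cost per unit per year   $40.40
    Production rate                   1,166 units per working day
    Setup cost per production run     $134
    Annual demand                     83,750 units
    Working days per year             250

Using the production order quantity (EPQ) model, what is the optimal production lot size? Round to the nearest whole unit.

883 units

Daily demand d = 83,750/250 = 335.000; p = 1166; 1 − d/p = 0.71269
EPQ = √(2DS / (H(1 − d/p)))
    = √(2 × 83,750 × 134 / (40.4 × 0.71269)) ≈ 882.91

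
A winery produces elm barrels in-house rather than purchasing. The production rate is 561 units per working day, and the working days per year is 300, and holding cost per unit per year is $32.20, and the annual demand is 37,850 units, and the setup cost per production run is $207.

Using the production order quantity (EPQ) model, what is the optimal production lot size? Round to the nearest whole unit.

d = 37,850/300 = 126.1667 units/day;  effective holding cost H(1 − d/p) = 32.2·(1 − 126.1667/561) = 24.95835
Q* = √(2DS / H_eff) = √(2·37,850·207 / 24.95835) ≈ 792.36

792 units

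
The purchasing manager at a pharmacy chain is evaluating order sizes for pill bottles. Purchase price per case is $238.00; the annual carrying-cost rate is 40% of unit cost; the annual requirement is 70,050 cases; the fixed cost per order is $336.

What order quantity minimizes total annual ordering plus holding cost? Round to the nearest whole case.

703 cases

Holding cost per case per year: H = 40% × $238 = $95.2000
Optimal lot size Q* = (2 × 70,050 × $336 / $95.2)^½ ≈ 703.19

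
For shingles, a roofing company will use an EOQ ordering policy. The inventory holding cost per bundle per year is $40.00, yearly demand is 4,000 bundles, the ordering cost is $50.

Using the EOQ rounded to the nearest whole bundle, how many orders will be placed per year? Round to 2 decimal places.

40.00 orders per year

Optimal lot size Q* = (2 × 4,000 × $50 / $40)^½ ≈ 100.00 → Q = 100
Orders per year = D/Q = 4,000 / 100 = 40.000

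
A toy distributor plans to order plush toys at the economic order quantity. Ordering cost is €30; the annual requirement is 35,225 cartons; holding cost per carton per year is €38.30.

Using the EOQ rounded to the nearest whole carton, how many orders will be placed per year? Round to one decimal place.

149.9 orders per year

2DS/H = 2·35,225·30/38.3 = 55,182.77
EOQ = √55,182.77 ≈ 234.91 → Q = 235
Orders per year = D/Q = 35,225 / 235 = 149.894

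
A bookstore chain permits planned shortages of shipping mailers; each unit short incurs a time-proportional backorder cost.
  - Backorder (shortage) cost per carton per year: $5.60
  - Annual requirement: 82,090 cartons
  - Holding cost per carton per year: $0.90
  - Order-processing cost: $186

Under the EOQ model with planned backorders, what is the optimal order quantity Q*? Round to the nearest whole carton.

Q* = √(2DS/H) · √((H + b)/b)
   = √(2 × 82,090 × 186 / 0.9) · √((0.9 + 5.6) / 5.6)
   = 5,824.992 × 1.0774 ≈ 6,275.64

6,276 cartons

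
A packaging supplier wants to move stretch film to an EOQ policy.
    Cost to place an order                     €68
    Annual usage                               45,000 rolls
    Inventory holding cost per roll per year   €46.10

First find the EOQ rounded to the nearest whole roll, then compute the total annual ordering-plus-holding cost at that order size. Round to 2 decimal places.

Q* = √(2·D·S / H) = √(2·45,000·68 / 46.1) = √132,754.9 ≈ 364.36 → Q = 364 rolls
Orders/yr = 45,000/364 = 123.626; ordering cost = 123.626 × €68 = €8,406.59
Average inventory = 364/2 = 182; holding cost = 182 × €46.1 = €8,390.20
Total = €8,406.59 + €8,390.20 = €16,796.79

€16,796.79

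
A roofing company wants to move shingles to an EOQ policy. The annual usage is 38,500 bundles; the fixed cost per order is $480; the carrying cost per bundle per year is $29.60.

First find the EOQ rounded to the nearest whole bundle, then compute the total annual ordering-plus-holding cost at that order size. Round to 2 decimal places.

EOQ = √(2DS/H) = √(2 × 38,500 × 480 / 29.6)
    = √(1,248,648.65) ≈ 1,117.43 → Q = 1,117 bundles
Orders/yr = 38,500/1,117 = 34.467; ordering cost = 34.467 × $480 = $16,544.32
Average inventory = 1,117/2 = 558.5; holding cost = 558.5 × $29.6 = $16,531.60
Total = $16,544.32 + $16,531.60 = $33,075.92

$33,075.92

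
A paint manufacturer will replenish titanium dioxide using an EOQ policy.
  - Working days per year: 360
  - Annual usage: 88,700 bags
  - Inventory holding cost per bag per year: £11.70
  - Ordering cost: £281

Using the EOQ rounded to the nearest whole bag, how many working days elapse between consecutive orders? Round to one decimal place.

Optimal lot size Q* = (2 × 88,700 × £281 / £11.7)^½ ≈ 2,064.13 → Q = 2,064 bags
Cycle time = (working days × Q)/D = (360 × 2,064) / 88,700 = 8.377 days

8.4 days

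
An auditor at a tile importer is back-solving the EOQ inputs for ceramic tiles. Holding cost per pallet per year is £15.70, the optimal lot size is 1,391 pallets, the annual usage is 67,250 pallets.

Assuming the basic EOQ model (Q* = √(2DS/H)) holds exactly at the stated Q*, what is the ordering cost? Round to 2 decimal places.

Since Q* = (2DS/H)^½, squaring gives Q*²·H = 2DS.
S = Q²H / (2D) = 1,391² × 15.7 / (2 × 67,250) = 225.8560

£225.86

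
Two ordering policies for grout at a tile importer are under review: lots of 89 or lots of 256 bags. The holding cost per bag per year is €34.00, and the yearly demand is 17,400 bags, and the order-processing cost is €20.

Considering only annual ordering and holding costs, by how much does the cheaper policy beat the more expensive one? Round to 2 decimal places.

For each Q, cost = (D/Q)·S + (Q/2)·H.
TC(89) = (17,400/89)×20 + (89/2)×34 = €5,423.11
TC(256) = (17,400/256)×20 + (256/2)×34 = €5,711.38
Lots of 89 are cheaper by €288.26.

€288.26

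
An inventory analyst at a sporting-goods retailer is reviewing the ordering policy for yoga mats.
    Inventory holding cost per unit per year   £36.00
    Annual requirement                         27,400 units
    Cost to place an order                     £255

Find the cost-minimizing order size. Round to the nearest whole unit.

2DS/H = 2·27,400·255/36 = 388,166.67
EOQ = √388,166.67 ≈ 623.03

623 units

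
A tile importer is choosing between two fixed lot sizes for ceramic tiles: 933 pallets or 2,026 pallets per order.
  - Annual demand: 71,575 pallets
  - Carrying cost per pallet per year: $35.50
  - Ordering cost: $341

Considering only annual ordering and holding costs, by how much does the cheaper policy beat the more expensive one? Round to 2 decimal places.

Annual cost at Q: ordering D·S/Q plus holding Q·H/2.
TC(933) = (71,575/933)×341 + (933/2)×35.5 = $42,720.53
TC(2,026) = (71,575/2,026)×341 + (2,026/2)×35.5 = $48,008.43
|ΔTC| = |$42,720.53 − $48,008.43| = $5,287.90

$5,287.90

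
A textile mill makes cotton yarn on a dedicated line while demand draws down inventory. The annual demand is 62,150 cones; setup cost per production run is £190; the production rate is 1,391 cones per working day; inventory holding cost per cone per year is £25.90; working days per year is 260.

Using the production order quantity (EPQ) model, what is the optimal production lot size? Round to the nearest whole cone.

1,049 cones

Daily demand d = 62,150/260 = 239.038; p = 1391; 1 − d/p = 0.82815
EPQ = √(2DS / (H(1 − d/p)))
    = √(2 × 62,150 × 190 / (25.9 × 0.82815)) ≈ 1,049.32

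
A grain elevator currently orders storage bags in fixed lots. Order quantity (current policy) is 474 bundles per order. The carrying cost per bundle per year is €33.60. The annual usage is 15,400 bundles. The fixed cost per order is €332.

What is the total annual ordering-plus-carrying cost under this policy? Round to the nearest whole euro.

€18,750

Orders/yr = 15,400/474 = 32.489; ordering cost = 32.489 × €332 = €10,786.50
Average inventory = 474/2 = 237; holding cost = 237 × €33.6 = €7,963.20
Total = €10,786.50 + €7,963.20 = €18,749.70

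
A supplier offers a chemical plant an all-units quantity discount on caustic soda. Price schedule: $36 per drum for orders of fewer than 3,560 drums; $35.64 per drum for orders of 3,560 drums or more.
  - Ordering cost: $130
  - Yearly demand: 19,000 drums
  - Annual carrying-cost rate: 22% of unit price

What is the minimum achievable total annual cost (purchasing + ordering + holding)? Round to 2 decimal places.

H₁ = 22%×$36 = $7.9200;  H₂ = 22%×$35.64 = $7.8408
EOQ₁ = √(2×19,000×130/7.9200) = 789.77  (< 3,560, feasible at tier 1)
EOQ₂ = √(2×19,000×130/7.8408) = 793.75  (< 3,560 → use Q = 3,560 at tier-2 price)
TC(tier 1 (EOQ₁), Q≈789.8) = $690,254.98
TC(tier 2, Q≈3,560.0) = $691,810.44
Minimum at tier 1 (EOQ₁): $690,254.98

$690,254.98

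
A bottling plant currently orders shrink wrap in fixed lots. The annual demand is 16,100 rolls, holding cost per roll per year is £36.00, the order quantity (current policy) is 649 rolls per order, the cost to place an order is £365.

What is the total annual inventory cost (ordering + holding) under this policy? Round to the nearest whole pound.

£20,737

Orders/yr = 16,100/649 = 24.807; ordering cost = 24.807 × £365 = £9,054.70
Average inventory = 649/2 = 324.5; holding cost = 324.5 × £36 = £11,682.00
Total = £9,054.70 + £11,682.00 = £20,736.70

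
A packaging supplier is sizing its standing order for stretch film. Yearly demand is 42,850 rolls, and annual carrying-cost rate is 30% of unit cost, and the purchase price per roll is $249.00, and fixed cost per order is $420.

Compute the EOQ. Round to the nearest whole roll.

694 rolls

Holding cost per roll per year: H = 30% × $249 = $74.7000
2DS/H = 2·42,850·420/74.7 = 481,847.39
EOQ = √481,847.39 ≈ 694.15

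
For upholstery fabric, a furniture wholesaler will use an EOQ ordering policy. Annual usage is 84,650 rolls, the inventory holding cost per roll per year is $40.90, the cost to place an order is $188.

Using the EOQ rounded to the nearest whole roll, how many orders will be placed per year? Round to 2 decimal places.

95.98 orders per year

2DS/H = 2·84,650·188/40.9 = 778,200.49
EOQ = √778,200.49 ≈ 882.16 → Q = 882
N = D/Q = 84,650/882 ≈ 95.975 orders/yr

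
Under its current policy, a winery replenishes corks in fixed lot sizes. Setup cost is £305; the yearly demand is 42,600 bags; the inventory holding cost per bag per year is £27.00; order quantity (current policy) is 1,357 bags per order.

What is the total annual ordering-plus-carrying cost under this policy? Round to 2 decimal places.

Annual ordering cost = (D/Q)·S = (42,600/1,357) × 305 = £9,574.80
Annual holding cost  = (Q/2)·H = (1,357/2) × 27 = £18,319.50
Total = £9,574.80 + £18,319.50 = £27,894.30

£27,894.30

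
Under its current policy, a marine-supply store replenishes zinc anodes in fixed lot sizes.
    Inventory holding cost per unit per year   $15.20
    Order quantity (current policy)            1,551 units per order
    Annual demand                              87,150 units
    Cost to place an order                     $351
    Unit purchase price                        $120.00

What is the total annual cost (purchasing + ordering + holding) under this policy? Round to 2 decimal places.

Orders/yr = 87,150/1,551 = 56.190; ordering cost = 56.190 × $351 = $19,722.53
Average inventory = 1,551/2 = 775.5; holding cost = 775.5 × $15.2 = $11,787.60
Purchase cost = D·C = 87,150 × 120 = $10,458,000.00
Total = $19,722.53 + $11,787.60 + $10,458,000.00 = $10,489,510.13

$10,489,510.13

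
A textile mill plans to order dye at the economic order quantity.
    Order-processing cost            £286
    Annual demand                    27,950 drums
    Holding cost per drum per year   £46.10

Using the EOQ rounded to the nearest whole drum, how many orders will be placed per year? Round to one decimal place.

EOQ = √(2DS/H) = √(2 × 27,950 × 286 / 46.1)
    = √(346,798.26) ≈ 588.90 → Q = 589
N = D/Q = 27,950/589 ≈ 47.453 orders/yr

47.5 orders per year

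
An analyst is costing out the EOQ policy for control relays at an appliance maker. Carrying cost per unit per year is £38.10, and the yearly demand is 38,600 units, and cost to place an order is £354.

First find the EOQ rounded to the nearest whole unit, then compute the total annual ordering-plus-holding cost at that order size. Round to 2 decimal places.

EOQ = √(2DS/H) = √(2 × 38,600 × 354 / 38.1)
    = √(717,291.34) ≈ 846.93 → Q = 847 units
Ordering: D/Q × S = 38,600/847 × £354 = £16,132.70
Holding:  Q/2 × H = 847/2 × £38.1 = £16,135.35
Total = £16,132.70 + £16,135.35 = £32,268.05

£32,268.05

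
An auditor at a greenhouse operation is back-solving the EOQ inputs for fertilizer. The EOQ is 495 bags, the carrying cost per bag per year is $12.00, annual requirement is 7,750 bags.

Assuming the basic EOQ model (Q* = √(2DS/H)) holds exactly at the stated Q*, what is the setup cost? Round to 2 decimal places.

$189.70

EOQ relation: Q² = 2DS/H, so rearrange for the unknown.
S = Q²H / (2D) = 495² × 12 / (2 × 7,750) = 189.6968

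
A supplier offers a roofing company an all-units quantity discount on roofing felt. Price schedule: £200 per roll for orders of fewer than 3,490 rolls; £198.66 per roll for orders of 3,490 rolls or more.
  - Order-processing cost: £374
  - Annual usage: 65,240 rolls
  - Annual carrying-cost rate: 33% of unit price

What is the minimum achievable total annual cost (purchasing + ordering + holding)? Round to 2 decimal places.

H₁ = 33%×£200 = £66.0000;  H₂ = 33%×£198.66 = £65.5578
EOQ₁ = √(2×65,240×374/66.0000) = 859.88  (< 3,490, feasible at tier 1)
EOQ₂ = √(2×65,240×374/65.5578) = 862.77  (< 3,490 → use Q = 3,490 at tier-2 price)
TC(tier 1 (EOQ₁), Q≈859.9) = £13,104,751.81
TC(tier 2, Q≈3,490.0) = £13,081,968.10
Minimum at tier 2: £13,081,968.10

£13,081,968.10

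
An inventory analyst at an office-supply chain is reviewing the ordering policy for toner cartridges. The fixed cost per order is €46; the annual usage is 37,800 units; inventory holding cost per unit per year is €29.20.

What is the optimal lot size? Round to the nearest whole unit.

345 units

EOQ = √(2DS/H) = √(2 × 37,800 × 46 / 29.2)
    = √(119,095.89) ≈ 345.10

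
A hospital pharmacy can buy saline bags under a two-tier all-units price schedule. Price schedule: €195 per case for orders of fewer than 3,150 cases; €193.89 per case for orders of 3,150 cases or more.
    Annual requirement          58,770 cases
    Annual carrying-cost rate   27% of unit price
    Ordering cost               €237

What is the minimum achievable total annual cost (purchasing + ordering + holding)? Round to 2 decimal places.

€11,481,788.77

H₁ = 27%×€195 = €52.6500;  H₂ = 27%×€193.89 = €52.3503
EOQ₁ = √(2×58,770×237/52.6500) = 727.39  (< 3,150, feasible at tier 1)
EOQ₂ = √(2×58,770×237/52.3503) = 729.47  (< 3,150 → use Q = 3,150 at tier-2 price)
TC(tier 1 (EOQ₁), Q≈727.4) = €11,498,447.13
TC(tier 2, Q≈3,150.0) = €11,481,788.77
Minimum at tier 2: €11,481,788.77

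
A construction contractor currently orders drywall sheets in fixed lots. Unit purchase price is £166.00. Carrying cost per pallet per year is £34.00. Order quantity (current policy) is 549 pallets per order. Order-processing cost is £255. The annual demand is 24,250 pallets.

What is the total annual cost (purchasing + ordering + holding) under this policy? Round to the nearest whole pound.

£4,046,097

Ordering: D/Q × S = 24,250/549 × £255 = £11,263.66
Holding:  Q/2 × H = 549/2 × £34 = £9,333.00
Purchase cost = D·C = 24,250 × 166 = £4,025,500.00
Total = £11,263.66 + £9,333.00 + £4,025,500.00 = £4,046,096.66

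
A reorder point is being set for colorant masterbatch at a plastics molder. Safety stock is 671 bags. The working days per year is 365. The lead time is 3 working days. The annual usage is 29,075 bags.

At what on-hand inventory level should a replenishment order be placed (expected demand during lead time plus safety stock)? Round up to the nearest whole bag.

Daily demand d = 29,075 / 365 = 79.658 bags/day
Demand during lead time = 79.658 × 3 = 238.97
Reorder point = 238.97 + 671 = 909.97 → round up

910 bags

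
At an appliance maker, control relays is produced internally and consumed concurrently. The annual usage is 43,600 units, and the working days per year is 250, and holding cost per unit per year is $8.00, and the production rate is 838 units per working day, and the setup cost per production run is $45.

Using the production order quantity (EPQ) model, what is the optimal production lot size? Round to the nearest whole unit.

d = 43,600/250 = 174.4000 units/day;  effective holding cost H(1 − d/p) = 8·(1 − 174.4000/838) = 6.33508
Q* = √(2DS / H_eff) = √(2·43,600·45 / 6.33508) ≈ 787.02

787 units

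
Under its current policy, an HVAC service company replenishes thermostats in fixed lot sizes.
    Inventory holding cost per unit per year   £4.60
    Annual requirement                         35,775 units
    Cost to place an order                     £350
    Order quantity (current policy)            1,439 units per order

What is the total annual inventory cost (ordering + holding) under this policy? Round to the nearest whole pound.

£12,011

Ordering: D/Q × S = 35,775/1,439 × £350 = £8,701.36
Holding:  Q/2 × H = 1,439/2 × £4.6 = £3,309.70
Total = £8,701.36 + £3,309.70 = £12,011.06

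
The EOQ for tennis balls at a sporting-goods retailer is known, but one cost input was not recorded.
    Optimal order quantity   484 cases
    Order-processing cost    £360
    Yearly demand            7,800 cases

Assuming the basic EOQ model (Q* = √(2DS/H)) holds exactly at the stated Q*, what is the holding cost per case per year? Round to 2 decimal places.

EOQ relation: Q² = 2DS/H, so rearrange for the unknown.
H = 2DS / Q² = 2 × 7,800 × 360 / 484² = 23.9738

£23.97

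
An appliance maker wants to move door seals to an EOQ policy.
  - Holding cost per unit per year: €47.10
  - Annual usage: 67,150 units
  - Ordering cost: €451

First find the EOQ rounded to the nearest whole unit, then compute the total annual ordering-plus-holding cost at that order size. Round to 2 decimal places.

2DS/H = 2·67,150·451/47.1 = 1,285,972.40
EOQ = √1,285,972.40 ≈ 1,134.01 → Q = 1,134 units
Orders/yr = 67,150/1,134 = 59.215; ordering cost = 59.215 × €451 = €26,706.04
Average inventory = 1,134/2 = 567; holding cost = 567 × €47.1 = €26,705.70
Total = €26,706.04 + €26,705.70 = €53,411.74

€53,411.74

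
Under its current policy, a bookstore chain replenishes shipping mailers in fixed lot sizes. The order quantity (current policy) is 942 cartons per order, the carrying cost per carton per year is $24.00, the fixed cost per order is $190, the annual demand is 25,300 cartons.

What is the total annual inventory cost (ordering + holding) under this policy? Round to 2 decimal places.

$16,406.97

Ordering: D/Q × S = 25,300/942 × $190 = $5,102.97
Holding:  Q/2 × H = 942/2 × $24 = $11,304.00
Total = $5,102.97 + $11,304.00 = $16,406.97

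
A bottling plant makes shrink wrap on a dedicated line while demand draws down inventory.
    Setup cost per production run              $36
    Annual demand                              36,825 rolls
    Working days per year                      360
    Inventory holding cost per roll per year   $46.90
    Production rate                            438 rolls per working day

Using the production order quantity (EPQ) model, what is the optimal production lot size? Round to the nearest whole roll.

272 rolls

d = 36,825/360 = 102.2917 rolls/day;  effective holding cost H(1 − d/p) = 46.9·(1 − 102.2917/438) = 35.94685
Q* = √(2DS / H_eff) = √(2·36,825·36 / 35.94685) ≈ 271.59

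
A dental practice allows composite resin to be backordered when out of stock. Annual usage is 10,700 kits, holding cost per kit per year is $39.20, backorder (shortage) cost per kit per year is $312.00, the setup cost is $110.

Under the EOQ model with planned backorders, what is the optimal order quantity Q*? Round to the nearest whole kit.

Basic EOQ = √(2·10,700·110/39.2) = 245.053
Backorder adjustment √((H+b)/b) = √((39.2+312)/312) = 1.0610
Q* = 245.053 × 1.0610 ≈ 259.99

260 kits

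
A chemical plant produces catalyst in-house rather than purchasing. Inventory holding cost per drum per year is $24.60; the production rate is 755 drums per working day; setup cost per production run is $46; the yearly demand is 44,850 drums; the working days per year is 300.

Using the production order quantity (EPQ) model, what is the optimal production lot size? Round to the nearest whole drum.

Daily demand d = 44,850/300 = 149.500; p = 755; 1 − d/p = 0.80199
EPQ = √(2DS / (H(1 − d/p)))
    = √(2 × 44,850 × 46 / (24.6 × 0.80199)) ≈ 457.32

457 drums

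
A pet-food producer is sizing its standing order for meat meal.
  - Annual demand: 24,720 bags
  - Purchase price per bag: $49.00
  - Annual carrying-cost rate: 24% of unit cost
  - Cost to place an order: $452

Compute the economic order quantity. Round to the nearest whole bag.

H = i·C = 0.24 × $49 = $11.7600 per bag-year
2DS/H = 2·24,720·452/11.76 = 1,900,244.90
EOQ = √1,900,244.90 ≈ 1,378.49

1,378 bags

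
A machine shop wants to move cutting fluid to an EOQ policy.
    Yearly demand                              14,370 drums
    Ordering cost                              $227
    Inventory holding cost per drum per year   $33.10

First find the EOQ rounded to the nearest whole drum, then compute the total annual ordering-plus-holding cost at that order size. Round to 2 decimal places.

2DS/H = 2·14,370·227/33.1 = 197,099.09
EOQ = √197,099.09 ≈ 443.96 → Q = 444 drums
Annual ordering cost = (D/Q)·S = (14,370/444) × 227 = $7,346.82
Annual holding cost  = (Q/2)·H = (444/2) × 33.1 = $7,348.20
Total = $7,346.82 + $7,348.20 = $14,695.02

$14,695.02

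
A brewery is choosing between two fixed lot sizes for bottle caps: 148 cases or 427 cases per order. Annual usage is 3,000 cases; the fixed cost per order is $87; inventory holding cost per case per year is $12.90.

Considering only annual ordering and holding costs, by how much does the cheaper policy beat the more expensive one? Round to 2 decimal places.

$647.28

Annual cost at Q: ordering D·S/Q plus holding Q·H/2.
TC(148) = (3,000/148)×87 + (148/2)×12.9 = $2,718.11
TC(427) = (3,000/427)×87 + (427/2)×12.9 = $3,365.39
|ΔTC| = |$2,718.11 − $3,365.39| = $647.28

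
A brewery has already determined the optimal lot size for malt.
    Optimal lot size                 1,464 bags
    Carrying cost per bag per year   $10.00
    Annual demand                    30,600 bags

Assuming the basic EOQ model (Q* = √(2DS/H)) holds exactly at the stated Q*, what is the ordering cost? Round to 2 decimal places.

Since Q* = (2DS/H)^½, squaring gives Q*²·H = 2DS.
S = Q²H / (2D) = 1,464² × 10 / (2 × 30,600) = 350.2118

$350.21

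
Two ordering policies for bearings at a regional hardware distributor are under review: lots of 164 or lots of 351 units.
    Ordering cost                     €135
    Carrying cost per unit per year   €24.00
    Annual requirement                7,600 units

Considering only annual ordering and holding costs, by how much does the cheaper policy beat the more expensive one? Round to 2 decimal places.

€1,089.02

Annual cost at Q: ordering D·S/Q plus holding Q·H/2.
TC(164) = (7,600/164)×135 + (164/2)×24 = €8,224.10
TC(351) = (7,600/351)×135 + (351/2)×24 = €7,135.08
|ΔTC| = |€8,224.10 − €7,135.08| = €1,089.02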